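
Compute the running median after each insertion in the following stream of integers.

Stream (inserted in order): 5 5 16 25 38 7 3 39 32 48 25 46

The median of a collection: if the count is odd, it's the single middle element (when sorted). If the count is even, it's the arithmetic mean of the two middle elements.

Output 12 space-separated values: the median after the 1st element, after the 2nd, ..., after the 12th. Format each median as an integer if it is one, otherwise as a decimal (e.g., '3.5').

Answer: 5 5 5 10.5 16 11.5 7 11.5 16 20.5 25 25

Derivation:
Step 1: insert 5 -> lo=[5] (size 1, max 5) hi=[] (size 0) -> median=5
Step 2: insert 5 -> lo=[5] (size 1, max 5) hi=[5] (size 1, min 5) -> median=5
Step 3: insert 16 -> lo=[5, 5] (size 2, max 5) hi=[16] (size 1, min 16) -> median=5
Step 4: insert 25 -> lo=[5, 5] (size 2, max 5) hi=[16, 25] (size 2, min 16) -> median=10.5
Step 5: insert 38 -> lo=[5, 5, 16] (size 3, max 16) hi=[25, 38] (size 2, min 25) -> median=16
Step 6: insert 7 -> lo=[5, 5, 7] (size 3, max 7) hi=[16, 25, 38] (size 3, min 16) -> median=11.5
Step 7: insert 3 -> lo=[3, 5, 5, 7] (size 4, max 7) hi=[16, 25, 38] (size 3, min 16) -> median=7
Step 8: insert 39 -> lo=[3, 5, 5, 7] (size 4, max 7) hi=[16, 25, 38, 39] (size 4, min 16) -> median=11.5
Step 9: insert 32 -> lo=[3, 5, 5, 7, 16] (size 5, max 16) hi=[25, 32, 38, 39] (size 4, min 25) -> median=16
Step 10: insert 48 -> lo=[3, 5, 5, 7, 16] (size 5, max 16) hi=[25, 32, 38, 39, 48] (size 5, min 25) -> median=20.5
Step 11: insert 25 -> lo=[3, 5, 5, 7, 16, 25] (size 6, max 25) hi=[25, 32, 38, 39, 48] (size 5, min 25) -> median=25
Step 12: insert 46 -> lo=[3, 5, 5, 7, 16, 25] (size 6, max 25) hi=[25, 32, 38, 39, 46, 48] (size 6, min 25) -> median=25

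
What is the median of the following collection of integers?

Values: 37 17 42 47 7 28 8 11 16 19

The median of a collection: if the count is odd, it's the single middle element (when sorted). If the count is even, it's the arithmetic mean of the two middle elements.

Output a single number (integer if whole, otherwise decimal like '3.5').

Step 1: insert 37 -> lo=[37] (size 1, max 37) hi=[] (size 0) -> median=37
Step 2: insert 17 -> lo=[17] (size 1, max 17) hi=[37] (size 1, min 37) -> median=27
Step 3: insert 42 -> lo=[17, 37] (size 2, max 37) hi=[42] (size 1, min 42) -> median=37
Step 4: insert 47 -> lo=[17, 37] (size 2, max 37) hi=[42, 47] (size 2, min 42) -> median=39.5
Step 5: insert 7 -> lo=[7, 17, 37] (size 3, max 37) hi=[42, 47] (size 2, min 42) -> median=37
Step 6: insert 28 -> lo=[7, 17, 28] (size 3, max 28) hi=[37, 42, 47] (size 3, min 37) -> median=32.5
Step 7: insert 8 -> lo=[7, 8, 17, 28] (size 4, max 28) hi=[37, 42, 47] (size 3, min 37) -> median=28
Step 8: insert 11 -> lo=[7, 8, 11, 17] (size 4, max 17) hi=[28, 37, 42, 47] (size 4, min 28) -> median=22.5
Step 9: insert 16 -> lo=[7, 8, 11, 16, 17] (size 5, max 17) hi=[28, 37, 42, 47] (size 4, min 28) -> median=17
Step 10: insert 19 -> lo=[7, 8, 11, 16, 17] (size 5, max 17) hi=[19, 28, 37, 42, 47] (size 5, min 19) -> median=18

Answer: 18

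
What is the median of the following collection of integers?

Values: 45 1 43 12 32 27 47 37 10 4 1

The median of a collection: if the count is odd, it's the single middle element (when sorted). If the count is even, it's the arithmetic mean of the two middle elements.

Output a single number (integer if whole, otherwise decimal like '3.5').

Answer: 27

Derivation:
Step 1: insert 45 -> lo=[45] (size 1, max 45) hi=[] (size 0) -> median=45
Step 2: insert 1 -> lo=[1] (size 1, max 1) hi=[45] (size 1, min 45) -> median=23
Step 3: insert 43 -> lo=[1, 43] (size 2, max 43) hi=[45] (size 1, min 45) -> median=43
Step 4: insert 12 -> lo=[1, 12] (size 2, max 12) hi=[43, 45] (size 2, min 43) -> median=27.5
Step 5: insert 32 -> lo=[1, 12, 32] (size 3, max 32) hi=[43, 45] (size 2, min 43) -> median=32
Step 6: insert 27 -> lo=[1, 12, 27] (size 3, max 27) hi=[32, 43, 45] (size 3, min 32) -> median=29.5
Step 7: insert 47 -> lo=[1, 12, 27, 32] (size 4, max 32) hi=[43, 45, 47] (size 3, min 43) -> median=32
Step 8: insert 37 -> lo=[1, 12, 27, 32] (size 4, max 32) hi=[37, 43, 45, 47] (size 4, min 37) -> median=34.5
Step 9: insert 10 -> lo=[1, 10, 12, 27, 32] (size 5, max 32) hi=[37, 43, 45, 47] (size 4, min 37) -> median=32
Step 10: insert 4 -> lo=[1, 4, 10, 12, 27] (size 5, max 27) hi=[32, 37, 43, 45, 47] (size 5, min 32) -> median=29.5
Step 11: insert 1 -> lo=[1, 1, 4, 10, 12, 27] (size 6, max 27) hi=[32, 37, 43, 45, 47] (size 5, min 32) -> median=27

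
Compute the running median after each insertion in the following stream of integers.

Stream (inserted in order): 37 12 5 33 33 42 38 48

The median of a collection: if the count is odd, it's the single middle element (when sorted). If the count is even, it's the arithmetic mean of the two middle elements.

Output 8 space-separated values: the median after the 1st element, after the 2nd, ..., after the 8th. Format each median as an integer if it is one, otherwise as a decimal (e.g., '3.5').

Answer: 37 24.5 12 22.5 33 33 33 35

Derivation:
Step 1: insert 37 -> lo=[37] (size 1, max 37) hi=[] (size 0) -> median=37
Step 2: insert 12 -> lo=[12] (size 1, max 12) hi=[37] (size 1, min 37) -> median=24.5
Step 3: insert 5 -> lo=[5, 12] (size 2, max 12) hi=[37] (size 1, min 37) -> median=12
Step 4: insert 33 -> lo=[5, 12] (size 2, max 12) hi=[33, 37] (size 2, min 33) -> median=22.5
Step 5: insert 33 -> lo=[5, 12, 33] (size 3, max 33) hi=[33, 37] (size 2, min 33) -> median=33
Step 6: insert 42 -> lo=[5, 12, 33] (size 3, max 33) hi=[33, 37, 42] (size 3, min 33) -> median=33
Step 7: insert 38 -> lo=[5, 12, 33, 33] (size 4, max 33) hi=[37, 38, 42] (size 3, min 37) -> median=33
Step 8: insert 48 -> lo=[5, 12, 33, 33] (size 4, max 33) hi=[37, 38, 42, 48] (size 4, min 37) -> median=35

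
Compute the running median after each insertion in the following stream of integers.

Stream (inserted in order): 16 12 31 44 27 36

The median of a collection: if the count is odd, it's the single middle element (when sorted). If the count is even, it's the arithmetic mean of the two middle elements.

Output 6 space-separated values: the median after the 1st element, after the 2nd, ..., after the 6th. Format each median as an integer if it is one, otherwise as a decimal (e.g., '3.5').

Step 1: insert 16 -> lo=[16] (size 1, max 16) hi=[] (size 0) -> median=16
Step 2: insert 12 -> lo=[12] (size 1, max 12) hi=[16] (size 1, min 16) -> median=14
Step 3: insert 31 -> lo=[12, 16] (size 2, max 16) hi=[31] (size 1, min 31) -> median=16
Step 4: insert 44 -> lo=[12, 16] (size 2, max 16) hi=[31, 44] (size 2, min 31) -> median=23.5
Step 5: insert 27 -> lo=[12, 16, 27] (size 3, max 27) hi=[31, 44] (size 2, min 31) -> median=27
Step 6: insert 36 -> lo=[12, 16, 27] (size 3, max 27) hi=[31, 36, 44] (size 3, min 31) -> median=29

Answer: 16 14 16 23.5 27 29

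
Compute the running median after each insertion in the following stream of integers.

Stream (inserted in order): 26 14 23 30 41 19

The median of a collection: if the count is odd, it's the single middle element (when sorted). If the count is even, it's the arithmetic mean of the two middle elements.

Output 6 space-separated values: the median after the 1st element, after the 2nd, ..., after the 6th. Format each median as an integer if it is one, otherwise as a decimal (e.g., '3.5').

Answer: 26 20 23 24.5 26 24.5

Derivation:
Step 1: insert 26 -> lo=[26] (size 1, max 26) hi=[] (size 0) -> median=26
Step 2: insert 14 -> lo=[14] (size 1, max 14) hi=[26] (size 1, min 26) -> median=20
Step 3: insert 23 -> lo=[14, 23] (size 2, max 23) hi=[26] (size 1, min 26) -> median=23
Step 4: insert 30 -> lo=[14, 23] (size 2, max 23) hi=[26, 30] (size 2, min 26) -> median=24.5
Step 5: insert 41 -> lo=[14, 23, 26] (size 3, max 26) hi=[30, 41] (size 2, min 30) -> median=26
Step 6: insert 19 -> lo=[14, 19, 23] (size 3, max 23) hi=[26, 30, 41] (size 3, min 26) -> median=24.5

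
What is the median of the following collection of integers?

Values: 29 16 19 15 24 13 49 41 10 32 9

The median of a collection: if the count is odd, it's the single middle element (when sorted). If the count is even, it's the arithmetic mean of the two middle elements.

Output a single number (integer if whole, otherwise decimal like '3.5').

Answer: 19

Derivation:
Step 1: insert 29 -> lo=[29] (size 1, max 29) hi=[] (size 0) -> median=29
Step 2: insert 16 -> lo=[16] (size 1, max 16) hi=[29] (size 1, min 29) -> median=22.5
Step 3: insert 19 -> lo=[16, 19] (size 2, max 19) hi=[29] (size 1, min 29) -> median=19
Step 4: insert 15 -> lo=[15, 16] (size 2, max 16) hi=[19, 29] (size 2, min 19) -> median=17.5
Step 5: insert 24 -> lo=[15, 16, 19] (size 3, max 19) hi=[24, 29] (size 2, min 24) -> median=19
Step 6: insert 13 -> lo=[13, 15, 16] (size 3, max 16) hi=[19, 24, 29] (size 3, min 19) -> median=17.5
Step 7: insert 49 -> lo=[13, 15, 16, 19] (size 4, max 19) hi=[24, 29, 49] (size 3, min 24) -> median=19
Step 8: insert 41 -> lo=[13, 15, 16, 19] (size 4, max 19) hi=[24, 29, 41, 49] (size 4, min 24) -> median=21.5
Step 9: insert 10 -> lo=[10, 13, 15, 16, 19] (size 5, max 19) hi=[24, 29, 41, 49] (size 4, min 24) -> median=19
Step 10: insert 32 -> lo=[10, 13, 15, 16, 19] (size 5, max 19) hi=[24, 29, 32, 41, 49] (size 5, min 24) -> median=21.5
Step 11: insert 9 -> lo=[9, 10, 13, 15, 16, 19] (size 6, max 19) hi=[24, 29, 32, 41, 49] (size 5, min 24) -> median=19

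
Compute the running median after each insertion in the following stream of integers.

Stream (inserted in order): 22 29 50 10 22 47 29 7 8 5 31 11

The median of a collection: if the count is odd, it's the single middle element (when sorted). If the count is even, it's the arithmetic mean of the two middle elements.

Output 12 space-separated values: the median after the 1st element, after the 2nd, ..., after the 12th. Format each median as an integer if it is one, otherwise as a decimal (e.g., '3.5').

Step 1: insert 22 -> lo=[22] (size 1, max 22) hi=[] (size 0) -> median=22
Step 2: insert 29 -> lo=[22] (size 1, max 22) hi=[29] (size 1, min 29) -> median=25.5
Step 3: insert 50 -> lo=[22, 29] (size 2, max 29) hi=[50] (size 1, min 50) -> median=29
Step 4: insert 10 -> lo=[10, 22] (size 2, max 22) hi=[29, 50] (size 2, min 29) -> median=25.5
Step 5: insert 22 -> lo=[10, 22, 22] (size 3, max 22) hi=[29, 50] (size 2, min 29) -> median=22
Step 6: insert 47 -> lo=[10, 22, 22] (size 3, max 22) hi=[29, 47, 50] (size 3, min 29) -> median=25.5
Step 7: insert 29 -> lo=[10, 22, 22, 29] (size 4, max 29) hi=[29, 47, 50] (size 3, min 29) -> median=29
Step 8: insert 7 -> lo=[7, 10, 22, 22] (size 4, max 22) hi=[29, 29, 47, 50] (size 4, min 29) -> median=25.5
Step 9: insert 8 -> lo=[7, 8, 10, 22, 22] (size 5, max 22) hi=[29, 29, 47, 50] (size 4, min 29) -> median=22
Step 10: insert 5 -> lo=[5, 7, 8, 10, 22] (size 5, max 22) hi=[22, 29, 29, 47, 50] (size 5, min 22) -> median=22
Step 11: insert 31 -> lo=[5, 7, 8, 10, 22, 22] (size 6, max 22) hi=[29, 29, 31, 47, 50] (size 5, min 29) -> median=22
Step 12: insert 11 -> lo=[5, 7, 8, 10, 11, 22] (size 6, max 22) hi=[22, 29, 29, 31, 47, 50] (size 6, min 22) -> median=22

Answer: 22 25.5 29 25.5 22 25.5 29 25.5 22 22 22 22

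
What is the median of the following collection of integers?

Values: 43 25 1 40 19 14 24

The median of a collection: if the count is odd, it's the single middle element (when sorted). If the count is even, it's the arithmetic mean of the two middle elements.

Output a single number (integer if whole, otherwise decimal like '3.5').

Step 1: insert 43 -> lo=[43] (size 1, max 43) hi=[] (size 0) -> median=43
Step 2: insert 25 -> lo=[25] (size 1, max 25) hi=[43] (size 1, min 43) -> median=34
Step 3: insert 1 -> lo=[1, 25] (size 2, max 25) hi=[43] (size 1, min 43) -> median=25
Step 4: insert 40 -> lo=[1, 25] (size 2, max 25) hi=[40, 43] (size 2, min 40) -> median=32.5
Step 5: insert 19 -> lo=[1, 19, 25] (size 3, max 25) hi=[40, 43] (size 2, min 40) -> median=25
Step 6: insert 14 -> lo=[1, 14, 19] (size 3, max 19) hi=[25, 40, 43] (size 3, min 25) -> median=22
Step 7: insert 24 -> lo=[1, 14, 19, 24] (size 4, max 24) hi=[25, 40, 43] (size 3, min 25) -> median=24

Answer: 24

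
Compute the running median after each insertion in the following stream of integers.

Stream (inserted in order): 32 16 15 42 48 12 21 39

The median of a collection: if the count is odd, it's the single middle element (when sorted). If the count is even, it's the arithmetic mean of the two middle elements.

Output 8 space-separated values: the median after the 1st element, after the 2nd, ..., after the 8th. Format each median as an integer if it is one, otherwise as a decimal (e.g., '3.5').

Step 1: insert 32 -> lo=[32] (size 1, max 32) hi=[] (size 0) -> median=32
Step 2: insert 16 -> lo=[16] (size 1, max 16) hi=[32] (size 1, min 32) -> median=24
Step 3: insert 15 -> lo=[15, 16] (size 2, max 16) hi=[32] (size 1, min 32) -> median=16
Step 4: insert 42 -> lo=[15, 16] (size 2, max 16) hi=[32, 42] (size 2, min 32) -> median=24
Step 5: insert 48 -> lo=[15, 16, 32] (size 3, max 32) hi=[42, 48] (size 2, min 42) -> median=32
Step 6: insert 12 -> lo=[12, 15, 16] (size 3, max 16) hi=[32, 42, 48] (size 3, min 32) -> median=24
Step 7: insert 21 -> lo=[12, 15, 16, 21] (size 4, max 21) hi=[32, 42, 48] (size 3, min 32) -> median=21
Step 8: insert 39 -> lo=[12, 15, 16, 21] (size 4, max 21) hi=[32, 39, 42, 48] (size 4, min 32) -> median=26.5

Answer: 32 24 16 24 32 24 21 26.5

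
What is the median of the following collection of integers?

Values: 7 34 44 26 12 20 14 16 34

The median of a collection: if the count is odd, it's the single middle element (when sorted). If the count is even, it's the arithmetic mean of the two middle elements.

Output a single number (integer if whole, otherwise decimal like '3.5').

Step 1: insert 7 -> lo=[7] (size 1, max 7) hi=[] (size 0) -> median=7
Step 2: insert 34 -> lo=[7] (size 1, max 7) hi=[34] (size 1, min 34) -> median=20.5
Step 3: insert 44 -> lo=[7, 34] (size 2, max 34) hi=[44] (size 1, min 44) -> median=34
Step 4: insert 26 -> lo=[7, 26] (size 2, max 26) hi=[34, 44] (size 2, min 34) -> median=30
Step 5: insert 12 -> lo=[7, 12, 26] (size 3, max 26) hi=[34, 44] (size 2, min 34) -> median=26
Step 6: insert 20 -> lo=[7, 12, 20] (size 3, max 20) hi=[26, 34, 44] (size 3, min 26) -> median=23
Step 7: insert 14 -> lo=[7, 12, 14, 20] (size 4, max 20) hi=[26, 34, 44] (size 3, min 26) -> median=20
Step 8: insert 16 -> lo=[7, 12, 14, 16] (size 4, max 16) hi=[20, 26, 34, 44] (size 4, min 20) -> median=18
Step 9: insert 34 -> lo=[7, 12, 14, 16, 20] (size 5, max 20) hi=[26, 34, 34, 44] (size 4, min 26) -> median=20

Answer: 20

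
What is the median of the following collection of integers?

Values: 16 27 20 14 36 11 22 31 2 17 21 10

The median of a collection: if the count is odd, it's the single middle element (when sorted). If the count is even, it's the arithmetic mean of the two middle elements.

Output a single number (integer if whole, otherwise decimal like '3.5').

Step 1: insert 16 -> lo=[16] (size 1, max 16) hi=[] (size 0) -> median=16
Step 2: insert 27 -> lo=[16] (size 1, max 16) hi=[27] (size 1, min 27) -> median=21.5
Step 3: insert 20 -> lo=[16, 20] (size 2, max 20) hi=[27] (size 1, min 27) -> median=20
Step 4: insert 14 -> lo=[14, 16] (size 2, max 16) hi=[20, 27] (size 2, min 20) -> median=18
Step 5: insert 36 -> lo=[14, 16, 20] (size 3, max 20) hi=[27, 36] (size 2, min 27) -> median=20
Step 6: insert 11 -> lo=[11, 14, 16] (size 3, max 16) hi=[20, 27, 36] (size 3, min 20) -> median=18
Step 7: insert 22 -> lo=[11, 14, 16, 20] (size 4, max 20) hi=[22, 27, 36] (size 3, min 22) -> median=20
Step 8: insert 31 -> lo=[11, 14, 16, 20] (size 4, max 20) hi=[22, 27, 31, 36] (size 4, min 22) -> median=21
Step 9: insert 2 -> lo=[2, 11, 14, 16, 20] (size 5, max 20) hi=[22, 27, 31, 36] (size 4, min 22) -> median=20
Step 10: insert 17 -> lo=[2, 11, 14, 16, 17] (size 5, max 17) hi=[20, 22, 27, 31, 36] (size 5, min 20) -> median=18.5
Step 11: insert 21 -> lo=[2, 11, 14, 16, 17, 20] (size 6, max 20) hi=[21, 22, 27, 31, 36] (size 5, min 21) -> median=20
Step 12: insert 10 -> lo=[2, 10, 11, 14, 16, 17] (size 6, max 17) hi=[20, 21, 22, 27, 31, 36] (size 6, min 20) -> median=18.5

Answer: 18.5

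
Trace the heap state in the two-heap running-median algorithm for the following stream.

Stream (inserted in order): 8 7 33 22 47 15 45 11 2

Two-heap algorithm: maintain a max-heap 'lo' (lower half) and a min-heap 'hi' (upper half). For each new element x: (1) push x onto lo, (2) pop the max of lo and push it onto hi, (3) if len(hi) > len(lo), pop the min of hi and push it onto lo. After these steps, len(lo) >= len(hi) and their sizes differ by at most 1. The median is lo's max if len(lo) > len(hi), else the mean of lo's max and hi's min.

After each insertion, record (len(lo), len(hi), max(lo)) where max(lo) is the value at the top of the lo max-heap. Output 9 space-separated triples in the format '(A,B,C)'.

Step 1: insert 8 -> lo=[8] hi=[] -> (len(lo)=1, len(hi)=0, max(lo)=8)
Step 2: insert 7 -> lo=[7] hi=[8] -> (len(lo)=1, len(hi)=1, max(lo)=7)
Step 3: insert 33 -> lo=[7, 8] hi=[33] -> (len(lo)=2, len(hi)=1, max(lo)=8)
Step 4: insert 22 -> lo=[7, 8] hi=[22, 33] -> (len(lo)=2, len(hi)=2, max(lo)=8)
Step 5: insert 47 -> lo=[7, 8, 22] hi=[33, 47] -> (len(lo)=3, len(hi)=2, max(lo)=22)
Step 6: insert 15 -> lo=[7, 8, 15] hi=[22, 33, 47] -> (len(lo)=3, len(hi)=3, max(lo)=15)
Step 7: insert 45 -> lo=[7, 8, 15, 22] hi=[33, 45, 47] -> (len(lo)=4, len(hi)=3, max(lo)=22)
Step 8: insert 11 -> lo=[7, 8, 11, 15] hi=[22, 33, 45, 47] -> (len(lo)=4, len(hi)=4, max(lo)=15)
Step 9: insert 2 -> lo=[2, 7, 8, 11, 15] hi=[22, 33, 45, 47] -> (len(lo)=5, len(hi)=4, max(lo)=15)

Answer: (1,0,8) (1,1,7) (2,1,8) (2,2,8) (3,2,22) (3,3,15) (4,3,22) (4,4,15) (5,4,15)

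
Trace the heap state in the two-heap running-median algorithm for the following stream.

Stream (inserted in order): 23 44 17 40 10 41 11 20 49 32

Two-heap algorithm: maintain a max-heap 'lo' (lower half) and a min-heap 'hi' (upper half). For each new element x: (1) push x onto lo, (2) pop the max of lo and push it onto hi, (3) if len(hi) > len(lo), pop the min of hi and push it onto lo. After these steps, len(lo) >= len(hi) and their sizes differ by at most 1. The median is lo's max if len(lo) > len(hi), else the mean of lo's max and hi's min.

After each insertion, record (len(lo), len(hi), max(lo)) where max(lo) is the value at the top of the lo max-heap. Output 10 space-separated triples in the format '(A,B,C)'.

Step 1: insert 23 -> lo=[23] hi=[] -> (len(lo)=1, len(hi)=0, max(lo)=23)
Step 2: insert 44 -> lo=[23] hi=[44] -> (len(lo)=1, len(hi)=1, max(lo)=23)
Step 3: insert 17 -> lo=[17, 23] hi=[44] -> (len(lo)=2, len(hi)=1, max(lo)=23)
Step 4: insert 40 -> lo=[17, 23] hi=[40, 44] -> (len(lo)=2, len(hi)=2, max(lo)=23)
Step 5: insert 10 -> lo=[10, 17, 23] hi=[40, 44] -> (len(lo)=3, len(hi)=2, max(lo)=23)
Step 6: insert 41 -> lo=[10, 17, 23] hi=[40, 41, 44] -> (len(lo)=3, len(hi)=3, max(lo)=23)
Step 7: insert 11 -> lo=[10, 11, 17, 23] hi=[40, 41, 44] -> (len(lo)=4, len(hi)=3, max(lo)=23)
Step 8: insert 20 -> lo=[10, 11, 17, 20] hi=[23, 40, 41, 44] -> (len(lo)=4, len(hi)=4, max(lo)=20)
Step 9: insert 49 -> lo=[10, 11, 17, 20, 23] hi=[40, 41, 44, 49] -> (len(lo)=5, len(hi)=4, max(lo)=23)
Step 10: insert 32 -> lo=[10, 11, 17, 20, 23] hi=[32, 40, 41, 44, 49] -> (len(lo)=5, len(hi)=5, max(lo)=23)

Answer: (1,0,23) (1,1,23) (2,1,23) (2,2,23) (3,2,23) (3,3,23) (4,3,23) (4,4,20) (5,4,23) (5,5,23)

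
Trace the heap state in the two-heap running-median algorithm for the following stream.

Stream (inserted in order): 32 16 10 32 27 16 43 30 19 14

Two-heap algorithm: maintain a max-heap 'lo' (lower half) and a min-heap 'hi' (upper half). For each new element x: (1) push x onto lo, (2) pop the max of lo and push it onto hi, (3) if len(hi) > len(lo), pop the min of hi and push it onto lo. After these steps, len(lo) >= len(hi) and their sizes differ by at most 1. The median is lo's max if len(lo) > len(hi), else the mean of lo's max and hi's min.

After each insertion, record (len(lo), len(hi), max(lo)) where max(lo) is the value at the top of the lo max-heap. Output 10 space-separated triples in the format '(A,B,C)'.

Step 1: insert 32 -> lo=[32] hi=[] -> (len(lo)=1, len(hi)=0, max(lo)=32)
Step 2: insert 16 -> lo=[16] hi=[32] -> (len(lo)=1, len(hi)=1, max(lo)=16)
Step 3: insert 10 -> lo=[10, 16] hi=[32] -> (len(lo)=2, len(hi)=1, max(lo)=16)
Step 4: insert 32 -> lo=[10, 16] hi=[32, 32] -> (len(lo)=2, len(hi)=2, max(lo)=16)
Step 5: insert 27 -> lo=[10, 16, 27] hi=[32, 32] -> (len(lo)=3, len(hi)=2, max(lo)=27)
Step 6: insert 16 -> lo=[10, 16, 16] hi=[27, 32, 32] -> (len(lo)=3, len(hi)=3, max(lo)=16)
Step 7: insert 43 -> lo=[10, 16, 16, 27] hi=[32, 32, 43] -> (len(lo)=4, len(hi)=3, max(lo)=27)
Step 8: insert 30 -> lo=[10, 16, 16, 27] hi=[30, 32, 32, 43] -> (len(lo)=4, len(hi)=4, max(lo)=27)
Step 9: insert 19 -> lo=[10, 16, 16, 19, 27] hi=[30, 32, 32, 43] -> (len(lo)=5, len(hi)=4, max(lo)=27)
Step 10: insert 14 -> lo=[10, 14, 16, 16, 19] hi=[27, 30, 32, 32, 43] -> (len(lo)=5, len(hi)=5, max(lo)=19)

Answer: (1,0,32) (1,1,16) (2,1,16) (2,2,16) (3,2,27) (3,3,16) (4,3,27) (4,4,27) (5,4,27) (5,5,19)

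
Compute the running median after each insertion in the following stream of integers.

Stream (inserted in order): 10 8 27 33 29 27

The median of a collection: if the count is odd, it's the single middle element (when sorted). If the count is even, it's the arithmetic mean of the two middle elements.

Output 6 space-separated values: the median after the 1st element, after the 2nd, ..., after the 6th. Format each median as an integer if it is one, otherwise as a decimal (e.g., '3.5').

Answer: 10 9 10 18.5 27 27

Derivation:
Step 1: insert 10 -> lo=[10] (size 1, max 10) hi=[] (size 0) -> median=10
Step 2: insert 8 -> lo=[8] (size 1, max 8) hi=[10] (size 1, min 10) -> median=9
Step 3: insert 27 -> lo=[8, 10] (size 2, max 10) hi=[27] (size 1, min 27) -> median=10
Step 4: insert 33 -> lo=[8, 10] (size 2, max 10) hi=[27, 33] (size 2, min 27) -> median=18.5
Step 5: insert 29 -> lo=[8, 10, 27] (size 3, max 27) hi=[29, 33] (size 2, min 29) -> median=27
Step 6: insert 27 -> lo=[8, 10, 27] (size 3, max 27) hi=[27, 29, 33] (size 3, min 27) -> median=27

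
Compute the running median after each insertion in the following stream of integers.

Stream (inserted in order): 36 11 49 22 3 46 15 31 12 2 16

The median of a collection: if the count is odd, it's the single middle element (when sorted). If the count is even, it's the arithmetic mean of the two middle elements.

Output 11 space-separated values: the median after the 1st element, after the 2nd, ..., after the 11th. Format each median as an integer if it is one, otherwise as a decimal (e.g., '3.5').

Answer: 36 23.5 36 29 22 29 22 26.5 22 18.5 16

Derivation:
Step 1: insert 36 -> lo=[36] (size 1, max 36) hi=[] (size 0) -> median=36
Step 2: insert 11 -> lo=[11] (size 1, max 11) hi=[36] (size 1, min 36) -> median=23.5
Step 3: insert 49 -> lo=[11, 36] (size 2, max 36) hi=[49] (size 1, min 49) -> median=36
Step 4: insert 22 -> lo=[11, 22] (size 2, max 22) hi=[36, 49] (size 2, min 36) -> median=29
Step 5: insert 3 -> lo=[3, 11, 22] (size 3, max 22) hi=[36, 49] (size 2, min 36) -> median=22
Step 6: insert 46 -> lo=[3, 11, 22] (size 3, max 22) hi=[36, 46, 49] (size 3, min 36) -> median=29
Step 7: insert 15 -> lo=[3, 11, 15, 22] (size 4, max 22) hi=[36, 46, 49] (size 3, min 36) -> median=22
Step 8: insert 31 -> lo=[3, 11, 15, 22] (size 4, max 22) hi=[31, 36, 46, 49] (size 4, min 31) -> median=26.5
Step 9: insert 12 -> lo=[3, 11, 12, 15, 22] (size 5, max 22) hi=[31, 36, 46, 49] (size 4, min 31) -> median=22
Step 10: insert 2 -> lo=[2, 3, 11, 12, 15] (size 5, max 15) hi=[22, 31, 36, 46, 49] (size 5, min 22) -> median=18.5
Step 11: insert 16 -> lo=[2, 3, 11, 12, 15, 16] (size 6, max 16) hi=[22, 31, 36, 46, 49] (size 5, min 22) -> median=16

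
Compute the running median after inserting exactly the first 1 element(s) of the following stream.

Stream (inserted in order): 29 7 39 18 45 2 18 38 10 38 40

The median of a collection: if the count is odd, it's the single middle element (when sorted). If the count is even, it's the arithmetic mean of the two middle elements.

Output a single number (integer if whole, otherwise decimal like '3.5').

Step 1: insert 29 -> lo=[29] (size 1, max 29) hi=[] (size 0) -> median=29

Answer: 29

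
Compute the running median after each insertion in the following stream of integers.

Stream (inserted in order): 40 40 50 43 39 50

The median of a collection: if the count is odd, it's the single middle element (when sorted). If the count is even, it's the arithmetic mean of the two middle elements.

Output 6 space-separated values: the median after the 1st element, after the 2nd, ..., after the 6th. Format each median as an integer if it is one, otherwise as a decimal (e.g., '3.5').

Answer: 40 40 40 41.5 40 41.5

Derivation:
Step 1: insert 40 -> lo=[40] (size 1, max 40) hi=[] (size 0) -> median=40
Step 2: insert 40 -> lo=[40] (size 1, max 40) hi=[40] (size 1, min 40) -> median=40
Step 3: insert 50 -> lo=[40, 40] (size 2, max 40) hi=[50] (size 1, min 50) -> median=40
Step 4: insert 43 -> lo=[40, 40] (size 2, max 40) hi=[43, 50] (size 2, min 43) -> median=41.5
Step 5: insert 39 -> lo=[39, 40, 40] (size 3, max 40) hi=[43, 50] (size 2, min 43) -> median=40
Step 6: insert 50 -> lo=[39, 40, 40] (size 3, max 40) hi=[43, 50, 50] (size 3, min 43) -> median=41.5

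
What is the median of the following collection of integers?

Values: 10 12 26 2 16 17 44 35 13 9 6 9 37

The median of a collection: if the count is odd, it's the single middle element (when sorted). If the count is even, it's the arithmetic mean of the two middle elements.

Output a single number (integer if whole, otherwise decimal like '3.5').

Answer: 13

Derivation:
Step 1: insert 10 -> lo=[10] (size 1, max 10) hi=[] (size 0) -> median=10
Step 2: insert 12 -> lo=[10] (size 1, max 10) hi=[12] (size 1, min 12) -> median=11
Step 3: insert 26 -> lo=[10, 12] (size 2, max 12) hi=[26] (size 1, min 26) -> median=12
Step 4: insert 2 -> lo=[2, 10] (size 2, max 10) hi=[12, 26] (size 2, min 12) -> median=11
Step 5: insert 16 -> lo=[2, 10, 12] (size 3, max 12) hi=[16, 26] (size 2, min 16) -> median=12
Step 6: insert 17 -> lo=[2, 10, 12] (size 3, max 12) hi=[16, 17, 26] (size 3, min 16) -> median=14
Step 7: insert 44 -> lo=[2, 10, 12, 16] (size 4, max 16) hi=[17, 26, 44] (size 3, min 17) -> median=16
Step 8: insert 35 -> lo=[2, 10, 12, 16] (size 4, max 16) hi=[17, 26, 35, 44] (size 4, min 17) -> median=16.5
Step 9: insert 13 -> lo=[2, 10, 12, 13, 16] (size 5, max 16) hi=[17, 26, 35, 44] (size 4, min 17) -> median=16
Step 10: insert 9 -> lo=[2, 9, 10, 12, 13] (size 5, max 13) hi=[16, 17, 26, 35, 44] (size 5, min 16) -> median=14.5
Step 11: insert 6 -> lo=[2, 6, 9, 10, 12, 13] (size 6, max 13) hi=[16, 17, 26, 35, 44] (size 5, min 16) -> median=13
Step 12: insert 9 -> lo=[2, 6, 9, 9, 10, 12] (size 6, max 12) hi=[13, 16, 17, 26, 35, 44] (size 6, min 13) -> median=12.5
Step 13: insert 37 -> lo=[2, 6, 9, 9, 10, 12, 13] (size 7, max 13) hi=[16, 17, 26, 35, 37, 44] (size 6, min 16) -> median=13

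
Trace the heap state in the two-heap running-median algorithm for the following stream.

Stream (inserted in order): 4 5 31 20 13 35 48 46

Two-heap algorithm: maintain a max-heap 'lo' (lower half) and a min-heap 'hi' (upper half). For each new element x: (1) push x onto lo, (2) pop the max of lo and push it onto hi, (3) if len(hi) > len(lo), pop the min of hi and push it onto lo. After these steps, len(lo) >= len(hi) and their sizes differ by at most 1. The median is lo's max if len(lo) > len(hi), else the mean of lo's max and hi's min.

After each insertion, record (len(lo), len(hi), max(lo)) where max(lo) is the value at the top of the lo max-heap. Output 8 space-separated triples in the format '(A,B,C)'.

Answer: (1,0,4) (1,1,4) (2,1,5) (2,2,5) (3,2,13) (3,3,13) (4,3,20) (4,4,20)

Derivation:
Step 1: insert 4 -> lo=[4] hi=[] -> (len(lo)=1, len(hi)=0, max(lo)=4)
Step 2: insert 5 -> lo=[4] hi=[5] -> (len(lo)=1, len(hi)=1, max(lo)=4)
Step 3: insert 31 -> lo=[4, 5] hi=[31] -> (len(lo)=2, len(hi)=1, max(lo)=5)
Step 4: insert 20 -> lo=[4, 5] hi=[20, 31] -> (len(lo)=2, len(hi)=2, max(lo)=5)
Step 5: insert 13 -> lo=[4, 5, 13] hi=[20, 31] -> (len(lo)=3, len(hi)=2, max(lo)=13)
Step 6: insert 35 -> lo=[4, 5, 13] hi=[20, 31, 35] -> (len(lo)=3, len(hi)=3, max(lo)=13)
Step 7: insert 48 -> lo=[4, 5, 13, 20] hi=[31, 35, 48] -> (len(lo)=4, len(hi)=3, max(lo)=20)
Step 8: insert 46 -> lo=[4, 5, 13, 20] hi=[31, 35, 46, 48] -> (len(lo)=4, len(hi)=4, max(lo)=20)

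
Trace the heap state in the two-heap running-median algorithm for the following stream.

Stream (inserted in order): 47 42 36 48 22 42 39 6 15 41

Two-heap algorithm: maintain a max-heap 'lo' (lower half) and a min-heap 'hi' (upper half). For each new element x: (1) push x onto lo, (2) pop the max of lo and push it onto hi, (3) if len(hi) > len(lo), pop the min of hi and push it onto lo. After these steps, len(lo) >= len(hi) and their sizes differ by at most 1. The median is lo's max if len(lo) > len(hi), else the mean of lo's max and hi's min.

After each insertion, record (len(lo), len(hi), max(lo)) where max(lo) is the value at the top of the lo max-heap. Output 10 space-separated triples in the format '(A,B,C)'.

Answer: (1,0,47) (1,1,42) (2,1,42) (2,2,42) (3,2,42) (3,3,42) (4,3,42) (4,4,39) (5,4,39) (5,5,39)

Derivation:
Step 1: insert 47 -> lo=[47] hi=[] -> (len(lo)=1, len(hi)=0, max(lo)=47)
Step 2: insert 42 -> lo=[42] hi=[47] -> (len(lo)=1, len(hi)=1, max(lo)=42)
Step 3: insert 36 -> lo=[36, 42] hi=[47] -> (len(lo)=2, len(hi)=1, max(lo)=42)
Step 4: insert 48 -> lo=[36, 42] hi=[47, 48] -> (len(lo)=2, len(hi)=2, max(lo)=42)
Step 5: insert 22 -> lo=[22, 36, 42] hi=[47, 48] -> (len(lo)=3, len(hi)=2, max(lo)=42)
Step 6: insert 42 -> lo=[22, 36, 42] hi=[42, 47, 48] -> (len(lo)=3, len(hi)=3, max(lo)=42)
Step 7: insert 39 -> lo=[22, 36, 39, 42] hi=[42, 47, 48] -> (len(lo)=4, len(hi)=3, max(lo)=42)
Step 8: insert 6 -> lo=[6, 22, 36, 39] hi=[42, 42, 47, 48] -> (len(lo)=4, len(hi)=4, max(lo)=39)
Step 9: insert 15 -> lo=[6, 15, 22, 36, 39] hi=[42, 42, 47, 48] -> (len(lo)=5, len(hi)=4, max(lo)=39)
Step 10: insert 41 -> lo=[6, 15, 22, 36, 39] hi=[41, 42, 42, 47, 48] -> (len(lo)=5, len(hi)=5, max(lo)=39)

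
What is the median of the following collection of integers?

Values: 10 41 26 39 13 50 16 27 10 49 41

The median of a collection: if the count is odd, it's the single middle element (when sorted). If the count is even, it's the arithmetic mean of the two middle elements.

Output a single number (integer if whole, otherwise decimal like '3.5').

Answer: 27

Derivation:
Step 1: insert 10 -> lo=[10] (size 1, max 10) hi=[] (size 0) -> median=10
Step 2: insert 41 -> lo=[10] (size 1, max 10) hi=[41] (size 1, min 41) -> median=25.5
Step 3: insert 26 -> lo=[10, 26] (size 2, max 26) hi=[41] (size 1, min 41) -> median=26
Step 4: insert 39 -> lo=[10, 26] (size 2, max 26) hi=[39, 41] (size 2, min 39) -> median=32.5
Step 5: insert 13 -> lo=[10, 13, 26] (size 3, max 26) hi=[39, 41] (size 2, min 39) -> median=26
Step 6: insert 50 -> lo=[10, 13, 26] (size 3, max 26) hi=[39, 41, 50] (size 3, min 39) -> median=32.5
Step 7: insert 16 -> lo=[10, 13, 16, 26] (size 4, max 26) hi=[39, 41, 50] (size 3, min 39) -> median=26
Step 8: insert 27 -> lo=[10, 13, 16, 26] (size 4, max 26) hi=[27, 39, 41, 50] (size 4, min 27) -> median=26.5
Step 9: insert 10 -> lo=[10, 10, 13, 16, 26] (size 5, max 26) hi=[27, 39, 41, 50] (size 4, min 27) -> median=26
Step 10: insert 49 -> lo=[10, 10, 13, 16, 26] (size 5, max 26) hi=[27, 39, 41, 49, 50] (size 5, min 27) -> median=26.5
Step 11: insert 41 -> lo=[10, 10, 13, 16, 26, 27] (size 6, max 27) hi=[39, 41, 41, 49, 50] (size 5, min 39) -> median=27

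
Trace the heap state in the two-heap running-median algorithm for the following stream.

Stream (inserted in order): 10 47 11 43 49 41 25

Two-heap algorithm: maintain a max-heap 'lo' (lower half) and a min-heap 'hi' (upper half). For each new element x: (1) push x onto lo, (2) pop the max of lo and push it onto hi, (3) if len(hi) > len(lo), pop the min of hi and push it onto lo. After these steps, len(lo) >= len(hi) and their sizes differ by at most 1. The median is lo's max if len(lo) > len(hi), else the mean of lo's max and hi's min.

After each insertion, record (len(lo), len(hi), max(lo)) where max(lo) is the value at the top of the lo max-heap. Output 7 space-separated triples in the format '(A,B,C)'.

Step 1: insert 10 -> lo=[10] hi=[] -> (len(lo)=1, len(hi)=0, max(lo)=10)
Step 2: insert 47 -> lo=[10] hi=[47] -> (len(lo)=1, len(hi)=1, max(lo)=10)
Step 3: insert 11 -> lo=[10, 11] hi=[47] -> (len(lo)=2, len(hi)=1, max(lo)=11)
Step 4: insert 43 -> lo=[10, 11] hi=[43, 47] -> (len(lo)=2, len(hi)=2, max(lo)=11)
Step 5: insert 49 -> lo=[10, 11, 43] hi=[47, 49] -> (len(lo)=3, len(hi)=2, max(lo)=43)
Step 6: insert 41 -> lo=[10, 11, 41] hi=[43, 47, 49] -> (len(lo)=3, len(hi)=3, max(lo)=41)
Step 7: insert 25 -> lo=[10, 11, 25, 41] hi=[43, 47, 49] -> (len(lo)=4, len(hi)=3, max(lo)=41)

Answer: (1,0,10) (1,1,10) (2,1,11) (2,2,11) (3,2,43) (3,3,41) (4,3,41)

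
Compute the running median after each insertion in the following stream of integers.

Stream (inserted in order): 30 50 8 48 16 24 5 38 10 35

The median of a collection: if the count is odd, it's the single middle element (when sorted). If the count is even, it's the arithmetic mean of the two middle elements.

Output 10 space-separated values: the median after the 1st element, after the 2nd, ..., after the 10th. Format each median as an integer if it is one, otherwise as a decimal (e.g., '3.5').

Step 1: insert 30 -> lo=[30] (size 1, max 30) hi=[] (size 0) -> median=30
Step 2: insert 50 -> lo=[30] (size 1, max 30) hi=[50] (size 1, min 50) -> median=40
Step 3: insert 8 -> lo=[8, 30] (size 2, max 30) hi=[50] (size 1, min 50) -> median=30
Step 4: insert 48 -> lo=[8, 30] (size 2, max 30) hi=[48, 50] (size 2, min 48) -> median=39
Step 5: insert 16 -> lo=[8, 16, 30] (size 3, max 30) hi=[48, 50] (size 2, min 48) -> median=30
Step 6: insert 24 -> lo=[8, 16, 24] (size 3, max 24) hi=[30, 48, 50] (size 3, min 30) -> median=27
Step 7: insert 5 -> lo=[5, 8, 16, 24] (size 4, max 24) hi=[30, 48, 50] (size 3, min 30) -> median=24
Step 8: insert 38 -> lo=[5, 8, 16, 24] (size 4, max 24) hi=[30, 38, 48, 50] (size 4, min 30) -> median=27
Step 9: insert 10 -> lo=[5, 8, 10, 16, 24] (size 5, max 24) hi=[30, 38, 48, 50] (size 4, min 30) -> median=24
Step 10: insert 35 -> lo=[5, 8, 10, 16, 24] (size 5, max 24) hi=[30, 35, 38, 48, 50] (size 5, min 30) -> median=27

Answer: 30 40 30 39 30 27 24 27 24 27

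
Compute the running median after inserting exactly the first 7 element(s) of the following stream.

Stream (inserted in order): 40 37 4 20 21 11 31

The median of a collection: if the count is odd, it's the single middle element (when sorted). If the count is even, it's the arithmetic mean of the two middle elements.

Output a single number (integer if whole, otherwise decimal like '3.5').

Answer: 21

Derivation:
Step 1: insert 40 -> lo=[40] (size 1, max 40) hi=[] (size 0) -> median=40
Step 2: insert 37 -> lo=[37] (size 1, max 37) hi=[40] (size 1, min 40) -> median=38.5
Step 3: insert 4 -> lo=[4, 37] (size 2, max 37) hi=[40] (size 1, min 40) -> median=37
Step 4: insert 20 -> lo=[4, 20] (size 2, max 20) hi=[37, 40] (size 2, min 37) -> median=28.5
Step 5: insert 21 -> lo=[4, 20, 21] (size 3, max 21) hi=[37, 40] (size 2, min 37) -> median=21
Step 6: insert 11 -> lo=[4, 11, 20] (size 3, max 20) hi=[21, 37, 40] (size 3, min 21) -> median=20.5
Step 7: insert 31 -> lo=[4, 11, 20, 21] (size 4, max 21) hi=[31, 37, 40] (size 3, min 31) -> median=21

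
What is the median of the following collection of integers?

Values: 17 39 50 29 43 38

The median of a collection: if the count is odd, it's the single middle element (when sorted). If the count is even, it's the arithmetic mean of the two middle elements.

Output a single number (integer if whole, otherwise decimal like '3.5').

Answer: 38.5

Derivation:
Step 1: insert 17 -> lo=[17] (size 1, max 17) hi=[] (size 0) -> median=17
Step 2: insert 39 -> lo=[17] (size 1, max 17) hi=[39] (size 1, min 39) -> median=28
Step 3: insert 50 -> lo=[17, 39] (size 2, max 39) hi=[50] (size 1, min 50) -> median=39
Step 4: insert 29 -> lo=[17, 29] (size 2, max 29) hi=[39, 50] (size 2, min 39) -> median=34
Step 5: insert 43 -> lo=[17, 29, 39] (size 3, max 39) hi=[43, 50] (size 2, min 43) -> median=39
Step 6: insert 38 -> lo=[17, 29, 38] (size 3, max 38) hi=[39, 43, 50] (size 3, min 39) -> median=38.5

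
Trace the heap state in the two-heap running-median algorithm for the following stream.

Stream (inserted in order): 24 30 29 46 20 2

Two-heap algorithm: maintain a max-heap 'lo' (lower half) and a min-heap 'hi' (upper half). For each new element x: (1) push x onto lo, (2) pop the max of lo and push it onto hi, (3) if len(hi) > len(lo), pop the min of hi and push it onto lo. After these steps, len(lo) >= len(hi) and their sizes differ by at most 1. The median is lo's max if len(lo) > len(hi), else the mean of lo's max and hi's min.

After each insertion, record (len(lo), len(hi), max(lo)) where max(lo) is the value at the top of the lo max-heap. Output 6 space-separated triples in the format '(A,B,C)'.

Step 1: insert 24 -> lo=[24] hi=[] -> (len(lo)=1, len(hi)=0, max(lo)=24)
Step 2: insert 30 -> lo=[24] hi=[30] -> (len(lo)=1, len(hi)=1, max(lo)=24)
Step 3: insert 29 -> lo=[24, 29] hi=[30] -> (len(lo)=2, len(hi)=1, max(lo)=29)
Step 4: insert 46 -> lo=[24, 29] hi=[30, 46] -> (len(lo)=2, len(hi)=2, max(lo)=29)
Step 5: insert 20 -> lo=[20, 24, 29] hi=[30, 46] -> (len(lo)=3, len(hi)=2, max(lo)=29)
Step 6: insert 2 -> lo=[2, 20, 24] hi=[29, 30, 46] -> (len(lo)=3, len(hi)=3, max(lo)=24)

Answer: (1,0,24) (1,1,24) (2,1,29) (2,2,29) (3,2,29) (3,3,24)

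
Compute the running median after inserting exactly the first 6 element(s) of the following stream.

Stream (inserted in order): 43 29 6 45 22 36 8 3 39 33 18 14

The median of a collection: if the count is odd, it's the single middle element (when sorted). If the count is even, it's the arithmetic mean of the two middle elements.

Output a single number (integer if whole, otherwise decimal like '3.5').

Answer: 32.5

Derivation:
Step 1: insert 43 -> lo=[43] (size 1, max 43) hi=[] (size 0) -> median=43
Step 2: insert 29 -> lo=[29] (size 1, max 29) hi=[43] (size 1, min 43) -> median=36
Step 3: insert 6 -> lo=[6, 29] (size 2, max 29) hi=[43] (size 1, min 43) -> median=29
Step 4: insert 45 -> lo=[6, 29] (size 2, max 29) hi=[43, 45] (size 2, min 43) -> median=36
Step 5: insert 22 -> lo=[6, 22, 29] (size 3, max 29) hi=[43, 45] (size 2, min 43) -> median=29
Step 6: insert 36 -> lo=[6, 22, 29] (size 3, max 29) hi=[36, 43, 45] (size 3, min 36) -> median=32.5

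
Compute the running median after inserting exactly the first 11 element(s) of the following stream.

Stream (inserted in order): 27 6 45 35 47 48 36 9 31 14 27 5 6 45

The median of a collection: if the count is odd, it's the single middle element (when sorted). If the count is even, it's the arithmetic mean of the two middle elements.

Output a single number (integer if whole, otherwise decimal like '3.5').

Answer: 31

Derivation:
Step 1: insert 27 -> lo=[27] (size 1, max 27) hi=[] (size 0) -> median=27
Step 2: insert 6 -> lo=[6] (size 1, max 6) hi=[27] (size 1, min 27) -> median=16.5
Step 3: insert 45 -> lo=[6, 27] (size 2, max 27) hi=[45] (size 1, min 45) -> median=27
Step 4: insert 35 -> lo=[6, 27] (size 2, max 27) hi=[35, 45] (size 2, min 35) -> median=31
Step 5: insert 47 -> lo=[6, 27, 35] (size 3, max 35) hi=[45, 47] (size 2, min 45) -> median=35
Step 6: insert 48 -> lo=[6, 27, 35] (size 3, max 35) hi=[45, 47, 48] (size 3, min 45) -> median=40
Step 7: insert 36 -> lo=[6, 27, 35, 36] (size 4, max 36) hi=[45, 47, 48] (size 3, min 45) -> median=36
Step 8: insert 9 -> lo=[6, 9, 27, 35] (size 4, max 35) hi=[36, 45, 47, 48] (size 4, min 36) -> median=35.5
Step 9: insert 31 -> lo=[6, 9, 27, 31, 35] (size 5, max 35) hi=[36, 45, 47, 48] (size 4, min 36) -> median=35
Step 10: insert 14 -> lo=[6, 9, 14, 27, 31] (size 5, max 31) hi=[35, 36, 45, 47, 48] (size 5, min 35) -> median=33
Step 11: insert 27 -> lo=[6, 9, 14, 27, 27, 31] (size 6, max 31) hi=[35, 36, 45, 47, 48] (size 5, min 35) -> median=31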